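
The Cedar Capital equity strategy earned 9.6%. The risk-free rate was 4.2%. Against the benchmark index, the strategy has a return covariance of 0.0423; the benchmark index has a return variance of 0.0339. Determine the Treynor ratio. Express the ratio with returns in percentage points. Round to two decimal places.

β = Cov / Var = 0.0423 / 0.0339 = 1.2478
Treynor = (Rp − Rf) / β = (9.6% − 4.2%) / 1.2478 = 5.40 / 1.2478 = 4.3276

4.33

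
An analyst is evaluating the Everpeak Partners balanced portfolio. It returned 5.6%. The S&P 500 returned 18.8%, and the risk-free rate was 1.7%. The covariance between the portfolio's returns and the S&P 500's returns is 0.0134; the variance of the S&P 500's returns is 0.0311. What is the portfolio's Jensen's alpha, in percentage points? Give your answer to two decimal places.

β = Cov / Var = 0.0134 / 0.0311 = 0.4309
E[R] = Rf + β(Rm − Rf) = 1.7% + 0.4309 × (18.8% − 1.7%) = 9.0684%
α = Rp − E[R] = 5.6% − 9.0684% = -3.4684

-3.47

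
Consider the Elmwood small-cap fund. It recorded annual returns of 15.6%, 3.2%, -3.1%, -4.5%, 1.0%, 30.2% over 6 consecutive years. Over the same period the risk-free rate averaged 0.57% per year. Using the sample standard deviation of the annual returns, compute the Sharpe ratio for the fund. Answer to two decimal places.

Mean return r̄ = 42.40 / 6 = 7.0667%
Sample σ = √[Σ(r − r̄)² / 5] = √[896.8733 / 5] = √179.3747 = 13.3931%
Sharpe = (r̄ − rf) / σ = (7.0667 − 0.57) / 13.3931 = 6.4967 / 13.3931 = 0.4851

0.49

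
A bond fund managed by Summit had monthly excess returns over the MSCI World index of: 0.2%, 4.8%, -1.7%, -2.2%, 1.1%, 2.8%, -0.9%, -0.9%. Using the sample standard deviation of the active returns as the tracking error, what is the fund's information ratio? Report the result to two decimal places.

0.17

μ = (0.2 + 4.8 − 1.7 − 2.2 + 1.1 + 2.8 − 0.9 − 0.9) / 8 = 3.20 / 8 = 0.4000%
Σ(r − μ)² = (0.2 − 0.4000)² + (4.8 − 0.4000)² + … = 40.2000
σ = √[40.2000 / 7] = 2.3964%
IR = μ / tracking error = 0.4000 / 2.3964 = 0.1669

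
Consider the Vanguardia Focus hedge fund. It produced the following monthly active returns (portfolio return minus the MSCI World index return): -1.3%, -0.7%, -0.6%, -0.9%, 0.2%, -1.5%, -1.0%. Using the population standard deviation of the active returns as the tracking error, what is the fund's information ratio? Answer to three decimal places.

-1.619

Mean return μ = -5.80 / 7 = -0.8286%
Population std dev = √[1.8343 / 7] = 0.5119%
IR = μ / tracking error = -0.8286 / 0.5119 = -1.6187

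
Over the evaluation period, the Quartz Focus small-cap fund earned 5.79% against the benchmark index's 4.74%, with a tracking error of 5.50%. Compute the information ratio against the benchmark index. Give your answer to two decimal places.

0.19

IR = (Rp − Rb) / TE = (5.79% − 4.74%) / 5.50% = 1.05% / 5.50% = 0.1909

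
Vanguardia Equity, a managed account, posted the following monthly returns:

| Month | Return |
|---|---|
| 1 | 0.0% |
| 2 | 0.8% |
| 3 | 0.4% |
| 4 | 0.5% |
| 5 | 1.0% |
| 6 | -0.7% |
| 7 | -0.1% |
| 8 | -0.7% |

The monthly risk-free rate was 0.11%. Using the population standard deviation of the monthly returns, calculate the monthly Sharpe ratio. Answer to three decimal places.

r̄ = (0 + 0.8 + 0.4 + 0.5 + 1 − 0.7 − 0.1 − 0.7) / 8 = 0.1500%
Σ(r − r̄)² = (0 − 0.1500)² + (0.8 − 0.1500)² + (0.4 − 0.1500)² + … = 2.8600
σ = √[2.8600 / 8] = 0.5979%
Sharpe = (r̄ − rf) / σ = (0.1500 − 0.11) / 0.5979 = 0.0400 / 0.5979 = 0.0669

0.067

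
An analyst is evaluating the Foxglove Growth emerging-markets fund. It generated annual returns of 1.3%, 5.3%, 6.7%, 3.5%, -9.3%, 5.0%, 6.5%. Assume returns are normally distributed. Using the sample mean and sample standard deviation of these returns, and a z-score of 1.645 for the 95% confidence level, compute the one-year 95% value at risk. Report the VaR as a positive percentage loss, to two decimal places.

6.52

r̄ = (1.3 + 5.3 + 6.7 + 3.5 − 9.3 + 5 + 6.5) / 7 = 2.7143%
Sample std dev = √[189.0886 / 6] = 5.6138%
VaR = −(r̄ − z·σ) = −(2.7143 − 1.645 × 5.6138) = −(-6.5204) = 6.5204%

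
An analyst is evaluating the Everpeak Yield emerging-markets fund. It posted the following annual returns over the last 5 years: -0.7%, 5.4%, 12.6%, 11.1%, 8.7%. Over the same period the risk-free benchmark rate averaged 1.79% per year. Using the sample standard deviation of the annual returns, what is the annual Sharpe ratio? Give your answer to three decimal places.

r̄ = (-0.7 + 5.4 + 12.6 + 11.1 + 8.7) / 5 = 37.10 / 5 = 7.4200%
Sample σ = √[Σ(r − r̄)² / 4] = √[112.0280 / 4] = √28.0070 = 5.2922%
Sharpe = (r̄ − rf) / σ = (7.4200 − 1.79) / 5.2922 = 5.6300 / 5.2922 = 1.0638

1.064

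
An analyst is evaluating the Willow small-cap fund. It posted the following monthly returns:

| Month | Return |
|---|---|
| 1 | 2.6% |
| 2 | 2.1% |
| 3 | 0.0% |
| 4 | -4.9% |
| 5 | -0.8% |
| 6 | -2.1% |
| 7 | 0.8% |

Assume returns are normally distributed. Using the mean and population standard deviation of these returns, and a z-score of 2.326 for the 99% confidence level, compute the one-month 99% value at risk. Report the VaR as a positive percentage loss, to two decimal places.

r̄ = (2.6 + 2.1 + 0 − 4.9 − 0.8 − 2.1 + 0.8) / 7 = -2.30 / 7 = -0.3286%
Σ(r − r̄)² = 40.1143; population σ = √(40.1143/7) = 2.3939%
VaR = −(r̄ − z·σ) = −(-0.3286 − 2.326 × 2.3939) = −(-5.8968) = 5.8968%

5.90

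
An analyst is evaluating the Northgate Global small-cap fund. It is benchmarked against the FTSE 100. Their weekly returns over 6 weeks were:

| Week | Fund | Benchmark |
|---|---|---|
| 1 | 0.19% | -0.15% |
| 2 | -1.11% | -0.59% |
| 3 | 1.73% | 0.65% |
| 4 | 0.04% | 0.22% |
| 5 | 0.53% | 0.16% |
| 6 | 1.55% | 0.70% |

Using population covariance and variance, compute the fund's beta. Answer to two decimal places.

2.05

r̄p = 0.4883%,  r̄m = 0.1650%
Cov = Σ(rp − r̄p)(rm − r̄m) / 6 = 0.4077
Var(rm) = Σ(rm − r̄m)² / 6 = 0.1990
β = Cov / Var = 0.4077 / 0.1990 = 2.0487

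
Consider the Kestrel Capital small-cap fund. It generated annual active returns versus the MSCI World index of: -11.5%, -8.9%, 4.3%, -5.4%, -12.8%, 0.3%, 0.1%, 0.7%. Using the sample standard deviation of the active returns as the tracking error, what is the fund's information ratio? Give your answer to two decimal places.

μ = (-11.5 − 8.9 + 4.3 − 5.4 − 12.8 + 0.3 + 0.1 + 0.7) / 8 = -33.20 / 8 = -4.1500%
Σ(r − μ)² = (-11.5 − (-4.1500))² + (-8.9 − (-4.1500))² + … = 285.7600
σ = √[285.7600 / 7] = 6.3893%
IR = μ / tracking error = -4.1500 / 6.3893 = -0.6495

-0.65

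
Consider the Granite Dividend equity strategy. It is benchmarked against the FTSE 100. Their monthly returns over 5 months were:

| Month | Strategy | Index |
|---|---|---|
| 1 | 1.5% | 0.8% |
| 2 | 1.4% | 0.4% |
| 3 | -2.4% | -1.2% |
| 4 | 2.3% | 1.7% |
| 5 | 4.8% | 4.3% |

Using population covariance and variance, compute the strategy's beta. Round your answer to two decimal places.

r̄p = 1.5200%,  r̄m = 1.2000%
Cov = Σ(rp − r̄p)(rm − r̄m) / 5 = 4.0140
Var(rm) = Σ(rm − r̄m)² / 5 = 3.2840
β = Cov / Var = 4.0140 / 3.2840 = 1.2223

1.22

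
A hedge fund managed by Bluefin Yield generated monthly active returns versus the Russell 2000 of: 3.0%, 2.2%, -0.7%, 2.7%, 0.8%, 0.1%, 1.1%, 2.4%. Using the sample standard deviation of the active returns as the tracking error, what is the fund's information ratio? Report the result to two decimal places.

r̄ = (3 + 2.2 − 0.7 + 2.7 + 0.8 + 0.1 + 1.1 + 2.4) / 8 = 1.4500%
Sample std dev = √[12.4200 / 7] = 1.3320%
IR = r̄ / tracking error = 1.4500 / 1.3320 = 1.0886

1.09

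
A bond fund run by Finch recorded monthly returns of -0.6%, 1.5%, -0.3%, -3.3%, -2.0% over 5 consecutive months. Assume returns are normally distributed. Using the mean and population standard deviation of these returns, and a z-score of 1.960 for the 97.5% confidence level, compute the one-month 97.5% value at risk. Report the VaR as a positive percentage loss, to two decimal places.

4.12

Mean return r̄ = -4.70 / 5 = -0.9400%
Σ(r − r̄)² = (-0.6 − (-0.9400))² + (1.5 − (-0.9400))² + (-0.3 − (-0.9400))² + … = 13.1720
population σ = √(13.1720 / 5) = √2.6344 = 1.6231%
VaR = −(r̄ − z·σ) = −(-0.9400 − 1.960 × 1.6231) = −(-4.1213) = 4.1213%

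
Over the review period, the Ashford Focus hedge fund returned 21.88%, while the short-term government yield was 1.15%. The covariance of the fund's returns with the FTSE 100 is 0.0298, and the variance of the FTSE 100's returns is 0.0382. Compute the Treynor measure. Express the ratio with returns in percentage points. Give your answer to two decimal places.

26.57

β = Cov / Var = 0.0298 / 0.0382 = 0.7801
Treynor = (Rp − Rf) / β = (21.88% − 1.15%) / 0.7801 = 20.73 / 0.7801 = 26.5735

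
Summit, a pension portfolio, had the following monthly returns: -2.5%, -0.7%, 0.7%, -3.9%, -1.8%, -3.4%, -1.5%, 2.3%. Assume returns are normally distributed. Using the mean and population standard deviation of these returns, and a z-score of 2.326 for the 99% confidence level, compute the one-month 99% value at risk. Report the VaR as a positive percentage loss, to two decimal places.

Mean return μ = -10.80 / 8 = -1.3500%
Σ(r − μ)² = (-2.5 − (-1.3500))² + (-0.7 − (-1.3500))² + … = 30.2000
population σ = √(30.2000 / 8) = √3.7750 = 1.9429%
VaR = −(μ − z·σ) = −(-1.3500 − 2.326 × 1.9429) = −(-5.8692) = 5.8692%

5.87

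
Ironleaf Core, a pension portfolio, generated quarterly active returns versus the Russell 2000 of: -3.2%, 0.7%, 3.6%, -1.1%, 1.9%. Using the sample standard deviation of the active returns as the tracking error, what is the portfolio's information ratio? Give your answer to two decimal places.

0.14

Mean return r̄ = 1.90 / 5 = 0.3800%
Sample std dev = √[27.7880 / 4] = 2.6357%
IR = r̄ / tracking error = 0.3800 / 2.6357 = 0.1442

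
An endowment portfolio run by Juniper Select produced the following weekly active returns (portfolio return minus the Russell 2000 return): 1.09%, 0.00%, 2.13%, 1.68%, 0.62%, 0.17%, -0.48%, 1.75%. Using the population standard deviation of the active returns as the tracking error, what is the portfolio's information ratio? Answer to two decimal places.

r̄ = (1.09 + 0 + 2.13 + 1.68 + 0.62 + 0.17 − 0.48 + 1.75) / 8 = 6.960 / 8 = 0.8700%
Population std dev = √[6.1984 / 8] = 0.8802%
IR = r̄ / tracking error = 0.8700 / 0.8802 = 0.9884

0.99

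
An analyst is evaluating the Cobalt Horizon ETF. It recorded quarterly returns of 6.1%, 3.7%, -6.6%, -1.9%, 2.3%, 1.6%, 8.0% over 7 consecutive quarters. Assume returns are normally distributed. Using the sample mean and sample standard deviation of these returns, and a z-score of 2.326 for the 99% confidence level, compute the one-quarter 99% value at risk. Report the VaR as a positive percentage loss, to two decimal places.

r̄ = (6.1 + 3.7 − 6.6 − 1.9 + 2.3 + 1.6 + 8) / 7 = 1.8857%
Σ(r − r̄)² = 145.0286; sample σ = √(145.0286/6) = 4.9164%
VaR = −(r̄ − z·σ) = −(1.8857 − 2.326 × 4.9164) = −(-9.5498) = 9.5498%

9.55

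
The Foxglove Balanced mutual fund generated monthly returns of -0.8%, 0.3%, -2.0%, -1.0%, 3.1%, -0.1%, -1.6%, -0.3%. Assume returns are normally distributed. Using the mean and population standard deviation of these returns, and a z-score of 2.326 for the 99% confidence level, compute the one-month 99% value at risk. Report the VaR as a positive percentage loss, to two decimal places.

3.72

Mean return μ = -2.40 / 8 = -0.3000%
Σ(r − μ)² = (-0.8 − (-0.3000))² + (0.3 − (-0.3000))² + … = 17.2800
σ = √[17.2800 / 8] = 1.4697%
VaR = −(μ − z·σ) = −(-0.3000 − 2.326 × 1.4697) = −(-3.7185) = 3.7185%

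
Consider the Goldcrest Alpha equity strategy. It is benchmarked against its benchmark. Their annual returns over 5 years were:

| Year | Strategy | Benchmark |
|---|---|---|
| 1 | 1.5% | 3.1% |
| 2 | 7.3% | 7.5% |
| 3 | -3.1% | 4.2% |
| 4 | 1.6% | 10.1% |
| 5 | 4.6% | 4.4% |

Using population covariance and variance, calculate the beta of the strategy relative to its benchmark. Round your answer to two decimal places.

0.39

r̄p = 2.3800%,  r̄m = 5.8600%
Cov = Σ(rp − r̄p)(rm − r̄m) / 5 = 2.6092
Var(rm) = Σ(rm − r̄m)² / 5 = 6.6344
β = Cov / Var = 2.6092 / 6.6344 = 0.3933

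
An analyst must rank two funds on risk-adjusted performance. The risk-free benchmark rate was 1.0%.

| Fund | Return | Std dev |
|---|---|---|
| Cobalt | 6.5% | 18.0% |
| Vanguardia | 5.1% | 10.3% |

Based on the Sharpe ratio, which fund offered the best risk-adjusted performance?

Cobalt: Sharpe ratio = (6.5% − 1.0%) / 18.0% = 0.306
Vanguardia: Sharpe ratio = (5.1% − 1.0%) / 10.3% = 0.398
Highest: Vanguardia (0.398).

Vanguardia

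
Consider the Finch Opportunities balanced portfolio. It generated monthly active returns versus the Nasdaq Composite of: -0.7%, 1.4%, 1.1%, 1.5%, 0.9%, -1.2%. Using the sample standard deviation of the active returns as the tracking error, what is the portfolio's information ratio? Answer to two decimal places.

Mean return r̄ = 3.00 / 6 = 0.5000%
Σ(r − r̄)² = (-0.7 − 0.5000)² + (1.4 − 0.5000)² + (1.1 − 0.5000)² + … = 6.6600
sample σ = √(6.6600 / 5) = √1.3320 = 1.1541%
IR = r̄ / tracking error = 0.5000 / 1.1541 = 0.4332

0.43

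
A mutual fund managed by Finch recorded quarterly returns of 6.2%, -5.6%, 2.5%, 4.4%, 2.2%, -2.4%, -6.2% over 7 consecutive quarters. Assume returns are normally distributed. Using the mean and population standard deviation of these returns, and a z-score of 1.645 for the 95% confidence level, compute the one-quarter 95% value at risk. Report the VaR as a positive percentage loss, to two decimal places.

7.31

r̄ = (6.2 − 5.6 + 2.5 + 4.4 + 2.2 − 2.4 − 6.2) / 7 = 0.1571%
Population σ = √[Σ(r − r̄)² / 7] = √[144.2771 / 7] = √20.6110 = 4.5399%
VaR = −(r̄ − z·σ) = −(0.1571 − 1.645 × 4.5399) = −(-7.3110) = 7.3110%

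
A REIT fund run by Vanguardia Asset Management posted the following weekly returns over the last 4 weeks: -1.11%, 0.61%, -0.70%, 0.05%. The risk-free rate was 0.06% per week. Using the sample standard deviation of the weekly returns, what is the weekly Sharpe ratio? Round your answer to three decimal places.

-0.453

μ = (-1.11 + 0.61 − 0.7 + 0.05) / 4 = -1.150 / 4 = -0.2875%
Σ(r − μ)² = (-1.11 − (-0.2875))² + (0.61 − (-0.2875))² + (-0.7 − (-0.2875))² + … = 1.7661
sample σ = √(1.7661 / 3) = √0.5887 = 0.7673%
Sharpe = (μ − rf) / σ = (-0.2875 − 0.06) / 0.7673 = -0.3475 / 0.7673 = -0.4529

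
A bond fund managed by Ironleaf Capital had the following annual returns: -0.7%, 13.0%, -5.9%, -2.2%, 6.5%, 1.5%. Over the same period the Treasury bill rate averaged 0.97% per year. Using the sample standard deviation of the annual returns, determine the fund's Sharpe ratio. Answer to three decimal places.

0.157

r̄ = (-0.7 + 13 − 5.9 − 2.2 + 6.5 + 1.5) / 6 = 12.20 / 6 = 2.0333%
Σ(r − r̄)² = (-0.7 − 2.0333)² + (13 − 2.0333)² + … = 228.8333
sample σ = √(228.8333 / 5) = √45.7667 = 6.7651%
Sharpe = (r̄ − rf) / σ = (2.0333 − 0.97) / 6.7651 = 1.0633 / 6.7651 = 0.1572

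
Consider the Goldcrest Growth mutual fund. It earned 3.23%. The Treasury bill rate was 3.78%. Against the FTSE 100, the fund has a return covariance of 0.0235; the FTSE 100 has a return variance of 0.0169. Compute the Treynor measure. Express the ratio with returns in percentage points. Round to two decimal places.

β = Cov / Var = 0.0235 / 0.0169 = 1.3905
Treynor = (Rp − Rf) / β = (3.23% − 3.78%) / 1.3905 = -0.55 / 1.3905 = -0.3955

-0.40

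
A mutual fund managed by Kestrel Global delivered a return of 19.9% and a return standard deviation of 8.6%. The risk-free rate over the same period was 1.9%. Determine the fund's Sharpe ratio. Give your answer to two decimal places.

2.09

Sharpe = (Rp − Rf) / σp = (19.9% − 1.9%) / 8.6% = 18.00% / 8.6% = 2.0930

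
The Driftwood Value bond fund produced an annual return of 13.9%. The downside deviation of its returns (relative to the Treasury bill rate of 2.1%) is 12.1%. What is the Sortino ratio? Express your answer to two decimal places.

0.98

Sortino = (Rp − Rf) / σd = (13.9% − 2.1%) / 12.1% = 11.80% / 12.1% = 0.9752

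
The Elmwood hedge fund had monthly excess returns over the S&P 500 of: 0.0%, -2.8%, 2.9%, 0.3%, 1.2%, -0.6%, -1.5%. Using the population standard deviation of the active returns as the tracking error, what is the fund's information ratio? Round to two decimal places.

-0.04

r̄ = (0 − 2.8 + 2.9 + 0.3 + 1.2 − 0.6 − 1.5) / 7 = -0.50 / 7 = -0.0714%
Σ(r − r̄)² = (0 − (-0.0714))² + (-2.8 − (-0.0714))² + (2.9 − (-0.0714))² + … = 20.3543
population σ = √(20.3543 / 7) = √2.9078 = 1.7052%
IR = r̄ / tracking error = -0.0714 / 1.7052 = -0.0419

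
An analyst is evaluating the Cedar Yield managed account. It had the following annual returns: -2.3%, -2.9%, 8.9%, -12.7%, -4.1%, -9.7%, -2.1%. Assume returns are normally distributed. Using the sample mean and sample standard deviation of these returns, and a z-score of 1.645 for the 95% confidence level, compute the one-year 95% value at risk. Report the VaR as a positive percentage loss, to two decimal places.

14.81

r̄ = (-2.3 − 2.9 + 8.9 − 12.7 − 4.1 − 9.7 − 2.1) / 7 = -3.5571%
Σ(r − r̄)² = (-2.3 − (-3.5571))² + (-2.9 − (-3.5571))² + (8.9 − (-3.5571))² + … = 280.9371
σ = √[280.9371 / 6] = 6.8427%
VaR = −(r̄ − z·σ) = −(-3.5571 − 1.645 × 6.8427) = −(-14.8133) = 14.8133%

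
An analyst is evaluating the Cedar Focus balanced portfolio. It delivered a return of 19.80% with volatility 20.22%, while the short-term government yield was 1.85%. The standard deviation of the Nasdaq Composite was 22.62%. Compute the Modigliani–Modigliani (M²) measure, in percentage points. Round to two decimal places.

Sharpe = (Rp − Rf) / σp = (19.80% − 1.85%) / 20.22% = 0.8877
M² = Rf + Sharpe × σm = 1.85% + 0.8877 × 22.62% = 21.9298%

21.93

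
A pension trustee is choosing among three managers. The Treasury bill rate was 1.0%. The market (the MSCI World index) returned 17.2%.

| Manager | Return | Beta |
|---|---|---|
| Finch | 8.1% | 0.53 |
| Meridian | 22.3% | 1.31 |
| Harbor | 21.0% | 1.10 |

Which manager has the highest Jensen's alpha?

Harbor

Finch: α = 8.1% − [1.0% + 0.53 × (17.2% − 1.0%)] = -1.486
Meridian: α = 22.3% − [1.0% + 1.31 × (17.2% − 1.0%)] = 0.078
Harbor: α = 21.0% − [1.0% + 1.10 × (17.2% − 1.0%)] = 2.180
Highest: Harbor (2.180).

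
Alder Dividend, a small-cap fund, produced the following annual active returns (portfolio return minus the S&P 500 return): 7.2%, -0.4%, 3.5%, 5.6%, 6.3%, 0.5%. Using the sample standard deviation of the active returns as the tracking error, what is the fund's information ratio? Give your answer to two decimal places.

1.20

r̄ = (7.2 − 0.4 + 3.5 + 5.6 + 6.3 + 0.5) / 6 = 22.70 / 6 = 3.7833%
Sample σ = √[Σ(r − r̄)² / 5] = √[49.6683 / 5] = √9.9337 = 3.1518%
IR = r̄ / tracking error = 3.7833 / 3.1518 = 1.2004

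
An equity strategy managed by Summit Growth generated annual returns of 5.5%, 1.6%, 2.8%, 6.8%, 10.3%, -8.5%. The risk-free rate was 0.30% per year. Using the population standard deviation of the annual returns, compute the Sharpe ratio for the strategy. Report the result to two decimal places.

0.47

Mean return r̄ = 18.50 / 6 = 3.0833%
Σ(r − r̄)² = (5.5 − 3.0833)² + (1.6 − 3.0833)² + (2.8 − 3.0833)² + … = 208.1883
σ = √[208.1883 / 6] = 5.8905%
Sharpe = (r̄ − rf) / σ = (3.0833 − 0.3) / 5.8905 = 2.7833 / 5.8905 = 0.4725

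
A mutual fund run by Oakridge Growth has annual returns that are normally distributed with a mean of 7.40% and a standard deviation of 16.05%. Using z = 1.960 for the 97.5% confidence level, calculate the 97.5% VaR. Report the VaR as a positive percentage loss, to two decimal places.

24.06

VaR (as % loss) = −(μ − z·σ) = −(7.40% − 1.960 × 16.05%) = −(-24.0580%) = 24.0580%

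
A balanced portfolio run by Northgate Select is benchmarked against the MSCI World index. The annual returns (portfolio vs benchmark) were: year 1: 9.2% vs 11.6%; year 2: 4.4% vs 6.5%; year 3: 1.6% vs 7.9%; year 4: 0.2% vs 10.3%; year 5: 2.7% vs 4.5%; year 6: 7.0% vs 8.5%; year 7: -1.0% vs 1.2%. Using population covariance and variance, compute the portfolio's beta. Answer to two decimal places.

0.62

r̄p = 3.4429%,  r̄m = 7.2143%
Cov = Σ(rp − r̄p)(rm − r̄m) / 7 = 6.6580
Var(rm) = Σ(rm − r̄m)² / 7 = 10.7041
β = Cov / Var = 6.6580 / 10.7041 = 0.6220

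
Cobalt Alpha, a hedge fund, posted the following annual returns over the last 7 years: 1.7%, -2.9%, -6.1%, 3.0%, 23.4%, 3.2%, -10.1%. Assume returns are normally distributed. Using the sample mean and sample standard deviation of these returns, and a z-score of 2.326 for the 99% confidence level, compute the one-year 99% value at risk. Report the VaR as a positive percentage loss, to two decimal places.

r̄ = (1.7 − 2.9 − 6.1 + 3 + 23.4 + 3.2 − 10.1) / 7 = 12.20 / 7 = 1.7429%
Σ(r − r̄)² = (1.7 − 1.7429)² + (-2.9 − 1.7429)² + … = 696.0571
σ = √[696.0571 / 6] = 10.7708%
VaR = −(r̄ − z·σ) = −(1.7429 − 2.326 × 10.7708) = −(-23.3100) = 23.3100%

23.31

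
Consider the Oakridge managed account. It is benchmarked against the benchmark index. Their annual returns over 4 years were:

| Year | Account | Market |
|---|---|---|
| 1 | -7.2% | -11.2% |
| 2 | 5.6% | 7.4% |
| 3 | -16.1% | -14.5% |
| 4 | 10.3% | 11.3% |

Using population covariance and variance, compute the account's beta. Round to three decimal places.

r̄p = -1.8500%,  r̄m = -1.7500%
Cov = Σ(rp − r̄p)(rm − r̄m) / 4 = 114.7425
Var(rm) = Σ(rm − r̄m)² / 4 = 126.4725
β = Cov / Var = 114.7425 / 126.4725 = 0.9073

0.907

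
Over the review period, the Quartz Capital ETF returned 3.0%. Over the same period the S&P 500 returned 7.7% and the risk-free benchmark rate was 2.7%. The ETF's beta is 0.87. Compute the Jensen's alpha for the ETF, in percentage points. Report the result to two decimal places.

CAPM expected return = Rf + β(Rm − Rf) = 2.7% + 0.87 × (7.7% − 2.7%) = 2.7 + 0.87 × 5.00 = 7.0500%
Jensen's α = Rp − E[R] = 3.0% − 7.0500% = -4.0500

-4.05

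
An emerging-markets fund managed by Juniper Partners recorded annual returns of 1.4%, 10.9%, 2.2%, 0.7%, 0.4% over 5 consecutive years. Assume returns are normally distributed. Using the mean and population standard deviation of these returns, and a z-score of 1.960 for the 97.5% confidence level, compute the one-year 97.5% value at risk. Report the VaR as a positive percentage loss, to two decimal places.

μ = (1.4 + 10.9 + 2.2 + 0.7 + 0.4) / 5 = 3.1200%
Σ(r − μ)² = 77.5880; population σ = √(77.5880/5) = 3.9392%
VaR = −(μ − z·σ) = −(3.1200 − 1.960 × 3.9392) = −(-4.6008) = 4.6008%

4.60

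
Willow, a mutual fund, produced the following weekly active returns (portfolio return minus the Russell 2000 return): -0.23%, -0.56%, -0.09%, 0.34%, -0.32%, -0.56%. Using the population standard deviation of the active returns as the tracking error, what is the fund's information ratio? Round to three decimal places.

μ = (-0.23 − 0.56 − 0.09 + 0.34 − 0.32 − 0.56) / 6 = -0.2367%
Population σ = √[Σ(r − μ)² / 6] = √[0.5701 / 6] = √0.0950 = 0.3082%
IR = μ / tracking error = -0.2367 / 0.3082 = -0.7680

-0.768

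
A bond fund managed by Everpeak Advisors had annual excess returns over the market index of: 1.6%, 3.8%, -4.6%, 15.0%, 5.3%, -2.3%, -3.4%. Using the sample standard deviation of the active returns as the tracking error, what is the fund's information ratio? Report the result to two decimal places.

0.33

Mean return r̄ = 15.40 / 7 = 2.2000%
Σ(r − r̄)² = 274.2200; sample σ = √(274.2200/6) = 6.7604%
IR = r̄ / tracking error = 2.2000 / 6.7604 = 0.3254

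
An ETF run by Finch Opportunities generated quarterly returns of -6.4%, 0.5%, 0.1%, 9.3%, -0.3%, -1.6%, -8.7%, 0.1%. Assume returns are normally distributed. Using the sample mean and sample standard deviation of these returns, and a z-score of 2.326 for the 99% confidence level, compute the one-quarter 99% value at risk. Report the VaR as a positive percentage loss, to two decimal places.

Mean return r̄ = -7.00 / 8 = -0.8750%
Σ(r − r̄)² = 199.9350; sample σ = √(199.9350/7) = 5.3444%
VaR = −(r̄ − z·σ) = −(-0.8750 − 2.326 × 5.3444) = −(-13.3061) = 13.3061%

13.31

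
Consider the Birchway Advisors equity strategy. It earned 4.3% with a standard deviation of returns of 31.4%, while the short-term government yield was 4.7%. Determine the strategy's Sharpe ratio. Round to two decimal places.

-0.01

Sharpe = (Rp − Rf) / σp = (4.3% − 4.7%) / 31.4% = -0.40% / 31.4% = -0.0127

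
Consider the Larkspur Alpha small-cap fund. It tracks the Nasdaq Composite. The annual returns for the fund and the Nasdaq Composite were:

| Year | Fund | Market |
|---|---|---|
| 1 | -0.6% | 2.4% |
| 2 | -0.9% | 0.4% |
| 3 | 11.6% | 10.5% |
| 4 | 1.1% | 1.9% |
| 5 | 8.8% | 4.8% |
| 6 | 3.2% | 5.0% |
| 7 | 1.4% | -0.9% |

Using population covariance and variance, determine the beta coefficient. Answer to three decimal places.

r̄p = 3.5143%,  r̄m = 3.4429%
Cov = Σ(rp − r̄p)(rm − r̄m) / 7 = 13.4822
Var(rm) = Σ(rm − r̄m)² / 7 = 12.2367
β = Cov / Var = 13.4822 / 12.2367 = 1.1018

1.102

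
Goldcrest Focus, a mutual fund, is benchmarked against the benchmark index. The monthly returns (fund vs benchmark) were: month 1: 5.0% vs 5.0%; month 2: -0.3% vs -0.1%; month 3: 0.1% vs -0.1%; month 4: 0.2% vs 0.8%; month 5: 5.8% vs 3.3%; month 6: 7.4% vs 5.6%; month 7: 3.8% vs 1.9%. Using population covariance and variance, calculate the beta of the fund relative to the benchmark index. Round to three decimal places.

r̄p = 3.1429%,  r̄m = 2.3429%
Cov = Σ(rp − r̄p)(rm − r̄m) / 7 = 5.9196
Var(rm) = Σ(rm − r̄m)² / 7 = 4.7282
β = Cov / Var = 5.9196 / 4.7282 = 1.2520

1.252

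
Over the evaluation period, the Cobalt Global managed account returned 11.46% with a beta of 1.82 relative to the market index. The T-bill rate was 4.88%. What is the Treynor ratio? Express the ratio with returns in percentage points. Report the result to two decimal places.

Treynor = (Rp − Rf) / β = (11.46% − 4.88%) / 1.82 = 6.58 / 1.82 = 3.6154

3.62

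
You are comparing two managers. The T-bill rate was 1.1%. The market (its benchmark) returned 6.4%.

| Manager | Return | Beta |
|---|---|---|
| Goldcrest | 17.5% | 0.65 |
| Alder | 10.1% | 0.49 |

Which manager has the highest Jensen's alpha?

Goldcrest: α = 17.5% − [1.1% + 0.65 × (6.4% − 1.1%)] = 12.955
Alder: α = 10.1% − [1.1% + 0.49 × (6.4% − 1.1%)] = 6.403
Highest: Goldcrest (12.955).

Goldcrest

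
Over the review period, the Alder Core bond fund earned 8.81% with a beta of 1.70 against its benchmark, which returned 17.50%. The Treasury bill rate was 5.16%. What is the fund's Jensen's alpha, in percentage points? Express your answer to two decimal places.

-17.33

CAPM expected return = Rf + β(Rm − Rf) = 5.16% + 1.70 × (17.50% − 5.16%) = 5.16 + 1.70 × 12.34 = 26.1380%
Jensen's α = Rp − E[R] = 8.81% − 26.1380% = -17.3280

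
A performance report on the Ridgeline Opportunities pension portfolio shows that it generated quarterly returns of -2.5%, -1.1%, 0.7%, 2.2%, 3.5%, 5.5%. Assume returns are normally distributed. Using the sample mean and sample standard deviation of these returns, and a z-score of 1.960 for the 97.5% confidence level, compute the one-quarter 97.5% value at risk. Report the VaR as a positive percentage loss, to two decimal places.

Mean return r̄ = 8.30 / 6 = 1.3833%
Σ(r − r̄)² = (-2.5 − 1.3833)² + (-1.1 − 1.3833)² + (0.7 − 1.3833)² + … = 43.8083
sample σ = √(43.8083 / 5) = √8.7617 = 2.9600%
VaR = −(r̄ − z·σ) = −(1.3833 − 1.960 × 2.9600) = −(-4.4183) = 4.4183%

4.42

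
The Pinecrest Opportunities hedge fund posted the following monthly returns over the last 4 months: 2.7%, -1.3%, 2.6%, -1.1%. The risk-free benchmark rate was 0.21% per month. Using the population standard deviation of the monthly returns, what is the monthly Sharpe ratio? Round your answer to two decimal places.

0.27

Mean return r̄ = 2.90 / 4 = 0.7250%
Population std dev = √[14.8475 / 4] = 1.9266%
Sharpe = (r̄ − rf) / σ = (0.7250 − 0.21) / 1.9266 = 0.5150 / 1.9266 = 0.2673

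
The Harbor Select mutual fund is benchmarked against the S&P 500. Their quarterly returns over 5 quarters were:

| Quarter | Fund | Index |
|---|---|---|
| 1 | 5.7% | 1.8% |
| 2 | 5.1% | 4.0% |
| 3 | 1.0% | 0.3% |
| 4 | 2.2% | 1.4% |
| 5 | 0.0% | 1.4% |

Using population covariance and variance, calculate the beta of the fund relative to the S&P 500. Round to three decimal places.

r̄p = 2.8000%,  r̄m = 1.7800%
Cov = Σ(rp − r̄p)(rm − r̄m) / 5 = 1.8240
Var(rm) = Σ(rm − r̄m)² / 5 = 1.4816
β = Cov / Var = 1.8240 / 1.4816 = 1.2311

1.231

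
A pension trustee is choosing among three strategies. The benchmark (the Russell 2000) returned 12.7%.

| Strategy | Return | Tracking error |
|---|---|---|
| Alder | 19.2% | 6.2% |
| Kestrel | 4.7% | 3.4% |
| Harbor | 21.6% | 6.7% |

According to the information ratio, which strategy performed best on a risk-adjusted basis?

Alder: IR = (19.2% − 12.7%) / 6.2% = 1.048
Kestrel: IR = (4.7% − 12.7%) / 3.4% = -2.353
Harbor: IR = (21.6% − 12.7%) / 6.7% = 1.328
Highest: Harbor (1.328).

Harbor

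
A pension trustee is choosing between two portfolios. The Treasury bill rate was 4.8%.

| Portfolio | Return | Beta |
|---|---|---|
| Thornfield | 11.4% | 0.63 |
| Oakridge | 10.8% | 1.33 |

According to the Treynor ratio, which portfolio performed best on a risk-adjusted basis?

Thornfield: Treynor = (11.4% − 4.8%) / 0.63 = 10.476
Oakridge: Treynor = (10.8% − 4.8%) / 1.33 = 4.511
Highest: Thornfield (10.476).

Thornfield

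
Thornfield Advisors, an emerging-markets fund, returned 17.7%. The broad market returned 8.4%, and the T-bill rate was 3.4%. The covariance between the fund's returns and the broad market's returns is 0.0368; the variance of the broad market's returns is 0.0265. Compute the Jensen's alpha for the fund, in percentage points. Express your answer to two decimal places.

7.36

β = Cov / Var = 0.0368 / 0.0265 = 1.3887
E[R] = Rf + β(Rm − Rf) = 3.4% + 1.3887 × (8.4% − 3.4%) = 10.3435%
α = Rp − E[R] = 17.7% − 10.3435% = 7.3565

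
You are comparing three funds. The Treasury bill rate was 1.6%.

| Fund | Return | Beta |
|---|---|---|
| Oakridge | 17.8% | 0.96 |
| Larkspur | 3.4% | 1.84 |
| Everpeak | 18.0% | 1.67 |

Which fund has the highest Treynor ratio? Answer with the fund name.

Oakridge: Treynor = (17.8% − 1.6%) / 0.96 = 16.875
Larkspur: Treynor = (3.4% − 1.6%) / 1.84 = 0.978
Everpeak: Treynor = (18.0% − 1.6%) / 1.67 = 9.820
Highest: Oakridge (16.875).

Oakridge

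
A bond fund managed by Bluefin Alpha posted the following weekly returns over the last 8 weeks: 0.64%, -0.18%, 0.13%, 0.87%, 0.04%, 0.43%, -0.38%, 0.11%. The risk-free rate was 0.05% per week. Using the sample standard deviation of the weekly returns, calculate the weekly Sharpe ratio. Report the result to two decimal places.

0.38

r̄ = (0.64 − 0.18 + 0.13 + 0.87 + 0.04 + 0.43 − 0.38 + 0.11) / 8 = 0.2075%
Σ(r − r̄)² = 1.2144; sample σ = √(1.2144/7) = 0.4165%
Sharpe = (r̄ − rf) / σ = (0.2075 − 0.05) / 0.4165 = 0.1575 / 0.4165 = 0.3782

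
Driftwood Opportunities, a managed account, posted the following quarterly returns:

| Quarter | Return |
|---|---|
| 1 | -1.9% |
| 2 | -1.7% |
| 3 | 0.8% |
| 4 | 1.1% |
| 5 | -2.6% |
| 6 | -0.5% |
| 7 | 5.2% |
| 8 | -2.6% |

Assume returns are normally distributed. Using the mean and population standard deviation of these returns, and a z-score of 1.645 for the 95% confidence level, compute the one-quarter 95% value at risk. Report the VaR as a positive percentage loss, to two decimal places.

4.33

Mean return μ = -2.20 / 8 = -0.2750%
Population σ = √[Σ(r − μ)² / 8] = √[48.5550 / 8] = √6.0694 = 2.4636%
VaR = −(μ − z·σ) = −(-0.2750 − 1.645 × 2.4636) = −(-4.3276) = 4.3276%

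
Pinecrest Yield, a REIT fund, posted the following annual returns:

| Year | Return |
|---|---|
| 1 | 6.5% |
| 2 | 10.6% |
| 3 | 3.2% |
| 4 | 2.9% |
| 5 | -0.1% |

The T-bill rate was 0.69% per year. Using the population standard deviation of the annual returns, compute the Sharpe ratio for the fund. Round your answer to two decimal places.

μ = (6.5 + 10.6 + 3.2 + 2.9 − 0.1) / 5 = 23.10 / 5 = 4.6200%
Population σ = √[Σ(r − μ)² / 5] = √[66.5480 / 5] = √13.3096 = 3.6482%
Sharpe = (μ − rf) / σ = (4.6200 − 0.69) / 3.6482 = 3.9300 / 3.6482 = 1.0772

1.08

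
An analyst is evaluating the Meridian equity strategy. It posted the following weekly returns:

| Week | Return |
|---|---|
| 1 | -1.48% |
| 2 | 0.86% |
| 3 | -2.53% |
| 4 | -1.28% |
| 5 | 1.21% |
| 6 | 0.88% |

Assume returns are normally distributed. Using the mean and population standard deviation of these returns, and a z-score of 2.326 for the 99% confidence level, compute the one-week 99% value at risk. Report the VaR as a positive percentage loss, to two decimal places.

3.72

μ = (-1.48 + 0.86 − 2.53 − 1.28 + 1.21 + 0.88) / 6 = -0.3900%
Σ(r − μ)² = (-1.48 − (-0.3900))² + (0.86 − (-0.3900))² + … = 12.2952
σ = √[12.2952 / 6] = 1.4315%
VaR = −(μ − z·σ) = −(-0.3900 − 2.326 × 1.4315) = −(-3.7197) = 3.7197%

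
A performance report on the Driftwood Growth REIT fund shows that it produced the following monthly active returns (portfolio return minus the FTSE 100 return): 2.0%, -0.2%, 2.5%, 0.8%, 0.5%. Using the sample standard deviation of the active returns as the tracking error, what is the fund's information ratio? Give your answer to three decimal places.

1.011

r̄ = (2 − 0.2 + 2.5 + 0.8 + 0.5) / 5 = 1.1200%
Sample σ = √[Σ(r − r̄)² / 4] = √[4.9080 / 4] = √1.2270 = 1.1077%
IR = r̄ / tracking error = 1.1200 / 1.1077 = 1.0111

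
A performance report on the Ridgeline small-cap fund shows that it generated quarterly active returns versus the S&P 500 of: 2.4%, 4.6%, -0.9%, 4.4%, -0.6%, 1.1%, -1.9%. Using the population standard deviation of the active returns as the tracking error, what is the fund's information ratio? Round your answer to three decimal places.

r̄ = (2.4 + 4.6 − 0.9 + 4.4 − 0.6 + 1.1 − 1.9) / 7 = 1.3000%
Σ(r − r̄)² = (2.4 − 1.3000)² + (4.6 − 1.3000)² + (-0.9 − 1.3000)² + … = 40.4400
population σ = √(40.4400 / 7) = √5.7771 = 2.4036%
IR = r̄ / tracking error = 1.3000 / 2.4036 = 0.5409

0.541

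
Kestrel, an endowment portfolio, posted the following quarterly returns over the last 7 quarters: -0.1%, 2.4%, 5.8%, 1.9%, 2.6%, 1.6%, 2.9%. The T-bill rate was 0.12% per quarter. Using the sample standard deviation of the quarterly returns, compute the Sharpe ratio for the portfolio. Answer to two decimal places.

μ = (-0.1 + 2.4 + 5.8 + 1.9 + 2.6 + 1.6 + 2.9) / 7 = 17.10 / 7 = 2.4429%
Sample std dev = √[18.9771 / 6] = 1.7784%
Sharpe = (μ − rf) / σ = (2.4429 − 0.12) / 1.7784 = 2.3229 / 1.7784 = 1.3062

1.31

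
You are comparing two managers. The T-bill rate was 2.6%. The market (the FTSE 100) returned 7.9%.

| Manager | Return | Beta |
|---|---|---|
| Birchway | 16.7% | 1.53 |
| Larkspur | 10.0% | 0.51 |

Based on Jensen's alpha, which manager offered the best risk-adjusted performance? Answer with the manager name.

Birchway

Birchway: α = 16.7% − [2.6% + 1.53 × (7.9% − 2.6%)] = 5.991
Larkspur: α = 10.0% − [2.6% + 0.51 × (7.9% − 2.6%)] = 4.697
Highest: Birchway (5.991).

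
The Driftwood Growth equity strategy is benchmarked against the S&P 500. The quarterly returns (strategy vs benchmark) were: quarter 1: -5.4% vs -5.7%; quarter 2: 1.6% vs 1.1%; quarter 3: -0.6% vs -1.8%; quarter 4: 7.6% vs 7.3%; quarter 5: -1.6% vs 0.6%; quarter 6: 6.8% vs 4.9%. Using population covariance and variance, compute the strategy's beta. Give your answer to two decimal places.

r̄p = 1.4000%,  r̄m = 1.0667%
Cov = Σ(rp − r̄p)(rm − r̄m) / 6 = 18.7500
Var(rm) = Σ(rm − r̄m)² / 6 = 17.9622
β = Cov / Var = 18.7500 / 17.9622 = 1.0439

1.04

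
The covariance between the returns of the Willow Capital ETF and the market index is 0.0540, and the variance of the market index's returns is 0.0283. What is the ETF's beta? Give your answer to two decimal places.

β = Cov(Rp, Rm) / Var(Rm) = 0.0540 / 0.0283 = 1.9081

1.91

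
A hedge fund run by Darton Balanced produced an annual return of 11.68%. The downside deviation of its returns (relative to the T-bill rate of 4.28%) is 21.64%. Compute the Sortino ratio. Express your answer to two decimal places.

0.34

Sortino = (Rp − Rf) / σd = (11.68% − 4.28%) / 21.64% = 7.40% / 21.64% = 0.3420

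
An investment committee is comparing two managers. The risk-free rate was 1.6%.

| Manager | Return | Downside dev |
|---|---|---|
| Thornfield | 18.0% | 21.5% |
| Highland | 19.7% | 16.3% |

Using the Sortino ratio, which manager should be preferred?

Highland

Thornfield: Sortino ratio = (18.0% − 1.6%) / 21.5% = 0.763
Highland: Sortino ratio = (19.7% − 1.6%) / 16.3% = 1.110
Highest: Highland (1.110).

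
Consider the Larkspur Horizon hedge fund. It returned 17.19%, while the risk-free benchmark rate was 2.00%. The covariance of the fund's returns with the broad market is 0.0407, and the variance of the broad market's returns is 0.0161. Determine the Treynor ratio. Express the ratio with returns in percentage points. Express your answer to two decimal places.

β = Cov / Var = 0.0407 / 0.0161 = 2.5280
Treynor = (Rp − Rf) / β = (17.19% − 2.00%) / 2.5280 = 15.19 / 2.5280 = 6.0087

6.01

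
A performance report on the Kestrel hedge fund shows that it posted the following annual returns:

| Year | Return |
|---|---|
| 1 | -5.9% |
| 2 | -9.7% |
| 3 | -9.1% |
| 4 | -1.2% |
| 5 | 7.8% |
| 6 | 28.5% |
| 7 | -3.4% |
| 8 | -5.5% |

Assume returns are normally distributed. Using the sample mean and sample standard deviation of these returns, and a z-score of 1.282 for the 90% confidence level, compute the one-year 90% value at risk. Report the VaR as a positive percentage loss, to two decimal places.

16.08

Mean return r̄ = 1.50 / 8 = 0.1875%
Σ(r − r̄)² = 1127.7688; sample σ = √(1127.7688/7) = 12.6929%
VaR = −(r̄ − z·σ) = −(0.1875 − 1.282 × 12.6929) = −(-16.0848) = 16.0848%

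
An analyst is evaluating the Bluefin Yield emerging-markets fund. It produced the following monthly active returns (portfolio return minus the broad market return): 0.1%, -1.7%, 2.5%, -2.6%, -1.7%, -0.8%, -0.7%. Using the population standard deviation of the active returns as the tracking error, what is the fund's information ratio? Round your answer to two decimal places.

r̄ = (0.1 − 1.7 + 2.5 − 2.6 − 1.7 − 0.8 − 0.7) / 7 = -0.7000%
Σ(r − r̄)² = (0.1 − (-0.7000))² + (-1.7 − (-0.7000))² + … = 16.5000
population σ = √(16.5000 / 7) = √2.3571 = 1.5353%
IR = r̄ / tracking error = -0.7000 / 1.5353 = -0.4559

-0.46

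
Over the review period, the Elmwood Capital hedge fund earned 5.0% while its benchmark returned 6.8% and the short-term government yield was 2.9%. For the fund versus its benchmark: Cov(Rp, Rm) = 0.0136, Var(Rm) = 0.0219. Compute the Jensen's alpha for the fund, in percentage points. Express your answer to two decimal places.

-0.32

β = Cov / Var = 0.0136 / 0.0219 = 0.6210
E[R] = Rf + β(Rm − Rf) = 2.9% + 0.6210 × (6.8% − 2.9%) = 5.3219%
α = Rp − E[R] = 5.0% − 5.3219% = -0.3219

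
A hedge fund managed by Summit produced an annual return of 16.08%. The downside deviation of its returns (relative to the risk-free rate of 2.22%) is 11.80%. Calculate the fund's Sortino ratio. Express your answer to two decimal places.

1.17

Sortino = (Rp − Rf) / σd = (16.08% − 2.22%) / 11.80% = 13.86% / 11.80% = 1.1746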